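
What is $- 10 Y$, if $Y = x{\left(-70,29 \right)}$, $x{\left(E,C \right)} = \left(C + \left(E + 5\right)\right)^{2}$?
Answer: $-12960$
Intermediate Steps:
$x{\left(E,C \right)} = \left(5 + C + E\right)^{2}$ ($x{\left(E,C \right)} = \left(C + \left(5 + E\right)\right)^{2} = \left(5 + C + E\right)^{2}$)
$Y = 1296$ ($Y = \left(5 + 29 - 70\right)^{2} = \left(-36\right)^{2} = 1296$)
$- 10 Y = \left(-10\right) 1296 = -12960$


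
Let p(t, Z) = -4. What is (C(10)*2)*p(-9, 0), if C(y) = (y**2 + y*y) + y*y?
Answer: -2400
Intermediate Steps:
C(y) = 3*y**2 (C(y) = (y**2 + y**2) + y**2 = 2*y**2 + y**2 = 3*y**2)
(C(10)*2)*p(-9, 0) = ((3*10**2)*2)*(-4) = ((3*100)*2)*(-4) = (300*2)*(-4) = 600*(-4) = -2400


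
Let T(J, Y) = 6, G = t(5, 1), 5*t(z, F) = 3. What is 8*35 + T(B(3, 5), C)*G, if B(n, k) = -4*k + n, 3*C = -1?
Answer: 1418/5 ≈ 283.60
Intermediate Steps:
t(z, F) = ⅗ (t(z, F) = (⅕)*3 = ⅗)
G = ⅗ ≈ 0.60000
C = -⅓ (C = (⅓)*(-1) = -⅓ ≈ -0.33333)
B(n, k) = n - 4*k
8*35 + T(B(3, 5), C)*G = 8*35 + 6*(⅗) = 280 + 18/5 = 1418/5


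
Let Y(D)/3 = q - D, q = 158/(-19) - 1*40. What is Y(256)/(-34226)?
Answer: 8673/325147 ≈ 0.026674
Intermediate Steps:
q = -918/19 (q = 158*(-1/19) - 40 = -158/19 - 40 = -918/19 ≈ -48.316)
Y(D) = -2754/19 - 3*D (Y(D) = 3*(-918/19 - D) = -2754/19 - 3*D)
Y(256)/(-34226) = (-2754/19 - 3*256)/(-34226) = (-2754/19 - 768)*(-1/34226) = -17346/19*(-1/34226) = 8673/325147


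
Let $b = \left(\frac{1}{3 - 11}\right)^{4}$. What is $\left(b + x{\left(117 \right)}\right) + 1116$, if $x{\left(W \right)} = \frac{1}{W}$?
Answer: $\frac{534827125}{479232} \approx 1116.0$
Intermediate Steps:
$b = \frac{1}{4096}$ ($b = \left(\frac{1}{-8}\right)^{4} = \left(- \frac{1}{8}\right)^{4} = \frac{1}{4096} \approx 0.00024414$)
$\left(b + x{\left(117 \right)}\right) + 1116 = \left(\frac{1}{4096} + \frac{1}{117}\right) + 1116 = \frac{4213}{479232} + 1116 = \frac{534827125}{479232}$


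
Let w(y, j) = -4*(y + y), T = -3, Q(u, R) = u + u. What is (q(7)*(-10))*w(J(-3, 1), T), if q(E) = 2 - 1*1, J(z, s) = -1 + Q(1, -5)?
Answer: 80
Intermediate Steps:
Q(u, R) = 2*u
J(z, s) = 1 (J(z, s) = -1 + 2*1 = -1 + 2 = 1)
q(E) = 1 (q(E) = 2 - 1 = 1)
w(y, j) = -8*y
(q(7)*(-10))*w(J(-3, 1), T) = (1*(-10))*(-8*1) = -10*(-8) = 80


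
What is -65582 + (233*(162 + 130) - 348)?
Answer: 2106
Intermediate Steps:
-65582 + (233*(162 + 130) - 348) = -65582 + (233*292 - 348) = -65582 + (68036 - 348) = -65582 + 67688 = 2106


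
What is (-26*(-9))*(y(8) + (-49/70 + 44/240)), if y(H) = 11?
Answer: 24531/10 ≈ 2453.1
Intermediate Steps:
(-26*(-9))*(y(8) + (-49/70 + 44/240)) = (-26*(-9))*(11 + (-49/70 + 44/240)) = 234*(11 + (-49*1/70 + 44*(1/240))) = 234*(11 + (-7/10 + 11/60)) = 234*(11 - 31/60) = 234*(629/60) = 24531/10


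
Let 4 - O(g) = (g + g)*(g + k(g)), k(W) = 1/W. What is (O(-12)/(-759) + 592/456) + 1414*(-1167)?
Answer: -721109574/437 ≈ -1.6501e+6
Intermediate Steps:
O(g) = 4 - 2*g*(g + 1/g) (O(g) = 4 - (g + g)*(g + 1/g) = 4 - 2*g*(g + 1/g))
(O(-12)/(-759) + 592/456) + 1414*(-1167) = ((2 - 2*(-12)**2)/(-759) + 592/456) + 1414*(-1167) = ((2 - 2*144)*(-1/759) + 592*(1/456)) - 1650138 = ((2 - 288)*(-1/759) + 74/57) - 1650138 = (-286*(-1/759) + 74/57) - 1650138 = (26/69 + 74/57) - 1650138 = 732/437 - 1650138 = -721109574/437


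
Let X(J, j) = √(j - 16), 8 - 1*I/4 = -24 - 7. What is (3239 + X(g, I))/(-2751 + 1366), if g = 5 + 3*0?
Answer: -3239/1385 - 2*√35/1385 ≈ -2.3472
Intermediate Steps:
g = 5 (g = 5 + 0 = 5)
I = 156 (I = 32 - 4*(-24 - 7) = 32 - 4*(-31) = 32 + 124 = 156)
X(J, j) = √(-16 + j)
(3239 + X(g, I))/(-2751 + 1366) = (3239 + √(-16 + 156))/(-2751 + 1366) = (3239 + √140)/(-1385) = (3239 + 2*√35)*(-1/1385) = -3239/1385 - 2*√35/1385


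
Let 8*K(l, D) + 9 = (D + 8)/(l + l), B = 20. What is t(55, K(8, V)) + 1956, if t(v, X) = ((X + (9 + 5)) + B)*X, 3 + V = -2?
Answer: 31453353/16384 ≈ 1919.8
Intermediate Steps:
V = -5 (V = -3 - 2 = -5)
K(l, D) = -9/8 + (8 + D)/(16*l) (K(l, D) = -9/8 + ((D + 8)/(l + l))/8 = -9/8 + ((8 + D)/((2*l)))/8 = -9/8 + ((8 + D)*(1/(2*l)))/8 = -9/8 + ((8 + D)/(2*l))/8 = -9/8 + (8 + D)/(16*l))
t(v, X) = X*(34 + X) (t(v, X) = ((X + (9 + 5)) + 20)*X = ((X + 14) + 20)*X = ((14 + X) + 20)*X = (34 + X)*X = X*(34 + X))
t(55, K(8, V)) + 1956 = ((1/16)*(8 - 5 - 18*8)/8)*(34 + (1/16)*(8 - 5 - 18*8)/8) + 1956 = ((1/16)*(1/8)*(8 - 5 - 144))*(34 + (1/16)*(1/8)*(8 - 5 - 144)) + 1956 = ((1/16)*(1/8)*(-141))*(34 + (1/16)*(1/8)*(-141)) + 1956 = -141*(34 - 141/128)/128 + 1956 = -141/128*4211/128 + 1956 = -593751/16384 + 1956 = 31453353/16384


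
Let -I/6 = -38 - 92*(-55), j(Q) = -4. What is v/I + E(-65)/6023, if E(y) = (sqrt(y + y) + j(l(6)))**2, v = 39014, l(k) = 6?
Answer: -6274115/4775922 - 8*I*sqrt(130)/6023 ≈ -1.3137 - 0.015144*I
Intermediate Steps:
E(y) = (-4 + sqrt(2)*sqrt(y))**2 (E(y) = (sqrt(y + y) - 4)**2 = (sqrt(2*y) - 4)**2 = (sqrt(2)*sqrt(y) - 4)**2 = (-4 + sqrt(2)*sqrt(y))**2)
I = -30132 (I = -6*(-38 - 92*(-55)) = -6*(-38 + 5060) = -6*5022 = -30132)
v/I + E(-65)/6023 = 39014/(-30132) + (-4 + sqrt(2)*sqrt(-65))**2/6023 = 39014*(-1/30132) + (-4 + sqrt(2)*(I*sqrt(65)))**2*(1/6023) = -19507/15066 + (-4 + I*sqrt(130))**2*(1/6023) = -19507/15066 + (-4 + I*sqrt(130))**2/6023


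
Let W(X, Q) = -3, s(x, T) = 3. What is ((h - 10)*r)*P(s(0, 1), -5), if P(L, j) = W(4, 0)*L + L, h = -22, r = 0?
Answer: 0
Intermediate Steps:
P(L, j) = -2*L (P(L, j) = -3*L + L = -2*L)
((h - 10)*r)*P(s(0, 1), -5) = ((-22 - 10)*0)*(-2*3) = -32*0*(-6) = 0*(-6) = 0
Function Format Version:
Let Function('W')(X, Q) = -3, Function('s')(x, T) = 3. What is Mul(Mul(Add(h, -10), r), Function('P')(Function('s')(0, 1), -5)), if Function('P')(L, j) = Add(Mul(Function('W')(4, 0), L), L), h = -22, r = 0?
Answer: 0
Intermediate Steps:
Function('P')(L, j) = Mul(-2, L) (Function('P')(L, j) = Add(Mul(-3, L), L) = Mul(-2, L))
Mul(Mul(Add(h, -10), r), Function('P')(Function('s')(0, 1), -5)) = Mul(Mul(Add(-22, -10), 0), Mul(-2, 3)) = Mul(Mul(-32, 0), -6) = Mul(0, -6) = 0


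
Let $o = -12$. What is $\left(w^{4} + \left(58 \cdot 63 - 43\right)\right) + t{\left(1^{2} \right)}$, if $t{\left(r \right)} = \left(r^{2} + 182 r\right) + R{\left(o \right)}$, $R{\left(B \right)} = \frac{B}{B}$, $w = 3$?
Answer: $3876$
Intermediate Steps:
$R{\left(B \right)} = 1$
$t{\left(r \right)} = 1 + r^{2} + 182 r$ ($t{\left(r \right)} = \left(r^{2} + 182 r\right) + 1 = 1 + r^{2} + 182 r$)
$\left(w^{4} + \left(58 \cdot 63 - 43\right)\right) + t{\left(1^{2} \right)} = \left(3^{4} + \left(58 \cdot 63 - 43\right)\right) + \left(1 + \left(1^{2}\right)^{2} + 182 \cdot 1^{2}\right) = \left(81 + \left(3654 - 43\right)\right) + \left(1 + 1^{2} + 182 \cdot 1\right) = \left(81 + 3611\right) + \left(1 + 1 + 182\right) = 3692 + 184 = 3876$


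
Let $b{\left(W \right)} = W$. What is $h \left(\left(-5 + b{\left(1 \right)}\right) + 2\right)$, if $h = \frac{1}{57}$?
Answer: $- \frac{2}{57} \approx -0.035088$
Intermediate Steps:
$h = \frac{1}{57} \approx 0.017544$
$h \left(\left(-5 + b{\left(1 \right)}\right) + 2\right) = \frac{\left(-5 + 1\right) + 2}{57} = \frac{-4 + 2}{57} = \frac{1}{57} \left(-2\right) = - \frac{2}{57}$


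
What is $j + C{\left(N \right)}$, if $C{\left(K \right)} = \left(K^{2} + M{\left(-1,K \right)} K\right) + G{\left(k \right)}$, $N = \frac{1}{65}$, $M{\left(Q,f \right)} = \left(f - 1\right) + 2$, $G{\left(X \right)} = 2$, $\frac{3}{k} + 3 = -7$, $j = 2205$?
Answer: $\frac{9324642}{4225} \approx 2207.0$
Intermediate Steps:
$k = - \frac{3}{10}$ ($k = \frac{3}{-3 - 7} = \frac{3}{-10} = 3 \left(- \frac{1}{10}\right) = - \frac{3}{10} \approx -0.3$)
$M{\left(Q,f \right)} = 1 + f$ ($M{\left(Q,f \right)} = \left(-1 + f\right) + 2 = 1 + f$)
$N = \frac{1}{65} \approx 0.015385$
$C{\left(K \right)} = 2 + K^{2} + K \left(1 + K\right)$ ($C{\left(K \right)} = \left(K^{2} + \left(1 + K\right) K\right) + 2 = \left(K^{2} + K \left(1 + K\right)\right) + 2 = 2 + K^{2} + K \left(1 + K\right)$)
$j + C{\left(N \right)} = 2205 + \left(2 + \frac{1}{65} + \frac{2}{4225}\right) = 2205 + \frac{8517}{4225} = \frac{9324642}{4225}$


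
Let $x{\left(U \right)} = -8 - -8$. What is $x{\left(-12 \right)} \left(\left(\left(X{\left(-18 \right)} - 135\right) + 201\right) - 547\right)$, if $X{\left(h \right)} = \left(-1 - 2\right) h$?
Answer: $0$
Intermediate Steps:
$x{\left(U \right)} = 0$ ($x{\left(U \right)} = -8 + 8 = 0$)
$X{\left(h \right)} = - 3 h$
$x{\left(-12 \right)} \left(\left(\left(X{\left(-18 \right)} - 135\right) + 201\right) - 547\right) = 0 \left(\left(\left(\left(-3\right) \left(-18\right) - 135\right) + 201\right) - 547\right) = 0 \left(\left(\left(54 - 135\right) + 201\right) - 547\right) = 0 \left(\left(-81 + 201\right) - 547\right) = 0 \left(120 - 547\right) = 0 \left(-427\right) = 0$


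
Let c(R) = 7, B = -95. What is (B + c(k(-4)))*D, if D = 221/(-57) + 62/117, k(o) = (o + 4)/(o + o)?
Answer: 654808/2223 ≈ 294.56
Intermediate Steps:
k(o) = (4 + o)/(2*o) (k(o) = (4 + o)/((2*o)) = (4 + o)*(1/(2*o)) = (4 + o)/(2*o))
D = -7441/2223 (D = 221*(-1/57) + 62*(1/117) = -221/57 + 62/117 = -7441/2223 ≈ -3.3473)
(B + c(k(-4)))*D = (-95 + 7)*(-7441/2223) = -88*(-7441/2223) = 654808/2223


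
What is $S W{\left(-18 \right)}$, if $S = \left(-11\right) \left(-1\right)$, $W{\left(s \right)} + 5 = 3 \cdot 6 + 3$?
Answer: $176$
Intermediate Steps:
$W{\left(s \right)} = 16$ ($W{\left(s \right)} = -5 + \left(3 \cdot 6 + 3\right) = -5 + \left(18 + 3\right) = -5 + 21 = 16$)
$S = 11$
$S W{\left(-18 \right)} = 11 \cdot 16 = 176$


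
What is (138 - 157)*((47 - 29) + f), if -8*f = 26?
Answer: -1121/4 ≈ -280.25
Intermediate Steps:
f = -13/4 (f = -⅛*26 = -13/4 ≈ -3.2500)
(138 - 157)*((47 - 29) + f) = (138 - 157)*((47 - 29) - 13/4) = -19*(18 - 13/4) = -19*59/4 = -1121/4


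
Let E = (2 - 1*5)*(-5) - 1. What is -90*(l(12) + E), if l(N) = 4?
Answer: -1620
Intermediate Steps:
E = 14 (E = (2 - 5)*(-5) - 1 = -3*(-5) - 1 = 15 - 1 = 14)
-90*(l(12) + E) = -90*(4 + 14) = -90*18 = -1620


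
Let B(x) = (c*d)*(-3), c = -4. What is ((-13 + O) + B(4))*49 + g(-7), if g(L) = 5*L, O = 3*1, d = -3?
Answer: -2289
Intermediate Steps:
O = 3
B(x) = -36 (B(x) = -4*(-3)*(-3) = 12*(-3) = -36)
((-13 + O) + B(4))*49 + g(-7) = ((-13 + 3) - 36)*49 + 5*(-7) = (-10 - 36)*49 - 35 = -46*49 - 35 = -2254 - 35 = -2289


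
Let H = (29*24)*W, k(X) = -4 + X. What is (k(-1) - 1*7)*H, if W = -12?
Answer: 100224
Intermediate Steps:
H = -8352 (H = (29*24)*(-12) = 696*(-12) = -8352)
(k(-1) - 1*7)*H = ((-4 - 1) - 1*7)*(-8352) = (-5 - 7)*(-8352) = -12*(-8352) = 100224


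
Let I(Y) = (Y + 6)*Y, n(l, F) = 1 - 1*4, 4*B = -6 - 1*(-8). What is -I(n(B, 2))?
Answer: 9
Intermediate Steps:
B = ½ (B = (-6 - 1*(-8))/4 = (-6 + 8)/4 = (¼)*2 = ½ ≈ 0.50000)
n(l, F) = -3 (n(l, F) = 1 - 4 = -3)
I(Y) = Y*(6 + Y) (I(Y) = (6 + Y)*Y = Y*(6 + Y))
-I(n(B, 2)) = -(-3)*(6 - 3) = -(-3)*3 = -1*(-9) = 9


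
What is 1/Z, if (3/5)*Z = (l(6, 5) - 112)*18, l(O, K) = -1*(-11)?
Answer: -1/3030 ≈ -0.00033003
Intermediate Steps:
l(O, K) = 11
Z = -3030 (Z = 5*((11 - 112)*18)/3 = 5*(-101*18)/3 = (5/3)*(-1818) = -3030)
1/Z = 1/(-3030) = -1/3030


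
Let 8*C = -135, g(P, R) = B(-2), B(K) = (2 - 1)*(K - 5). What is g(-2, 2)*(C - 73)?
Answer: 5033/8 ≈ 629.13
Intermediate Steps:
B(K) = -5 + K (B(K) = 1*(-5 + K) = -5 + K)
g(P, R) = -7 (g(P, R) = -5 - 2 = -7)
C = -135/8 (C = (1/8)*(-135) = -135/8 ≈ -16.875)
g(-2, 2)*(C - 73) = -7*(-135/8 - 73) = -7*(-719/8) = 5033/8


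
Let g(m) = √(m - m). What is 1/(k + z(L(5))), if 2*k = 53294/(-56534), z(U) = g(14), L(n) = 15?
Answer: -56534/26647 ≈ -2.1216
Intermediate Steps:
g(m) = 0 (g(m) = √0 = 0)
z(U) = 0
k = -26647/56534 (k = (53294/(-56534))/2 = (53294*(-1/56534))/2 = (½)*(-26647/28267) = -26647/56534 ≈ -0.47134)
1/(k + z(L(5))) = 1/(-26647/56534 + 0) = 1/(-26647/56534) = -56534/26647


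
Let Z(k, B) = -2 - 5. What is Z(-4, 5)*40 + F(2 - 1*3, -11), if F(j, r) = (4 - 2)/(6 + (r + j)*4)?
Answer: -5881/21 ≈ -280.05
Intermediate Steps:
F(j, r) = 2/(6 + 4*j + 4*r) (F(j, r) = 2/(6 + (j + r)*4) = 2/(6 + (4*j + 4*r)) = 2/(6 + 4*j + 4*r))
Z(k, B) = -7
Z(-4, 5)*40 + F(2 - 1*3, -11) = -7*40 + 1/(3 + 2*(2 - 1*3) + 2*(-11)) = -280 + 1/(3 + 2*(2 - 3) - 22) = -280 + 1/(3 + 2*(-1) - 22) = -280 + 1/(3 - 2 - 22) = -280 + 1/(-21) = -280 - 1/21 = -5881/21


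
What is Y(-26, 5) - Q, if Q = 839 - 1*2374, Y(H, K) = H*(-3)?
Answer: 1613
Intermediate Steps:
Y(H, K) = -3*H
Q = -1535 (Q = 839 - 2374 = -1535)
Y(-26, 5) - Q = -3*(-26) - 1*(-1535) = 78 + 1535 = 1613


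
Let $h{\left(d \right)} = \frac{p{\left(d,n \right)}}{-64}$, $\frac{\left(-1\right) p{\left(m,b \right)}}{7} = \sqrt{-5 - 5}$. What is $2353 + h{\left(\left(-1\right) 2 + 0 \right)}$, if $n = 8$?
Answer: $2353 + \frac{7 i \sqrt{10}}{64} \approx 2353.0 + 0.34587 i$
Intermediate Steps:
$p{\left(m,b \right)} = - 7 i \sqrt{10}$ ($p{\left(m,b \right)} = - 7 \sqrt{-5 - 5} = - 7 \sqrt{-10} = - 7 i \sqrt{10}$)
$h{\left(d \right)} = \frac{7 i \sqrt{10}}{64}$ ($h{\left(d \right)} = \frac{\left(-7\right) i \sqrt{10}}{-64} = - 7 i \sqrt{10} \left(- \frac{1}{64}\right) = \frac{7 i \sqrt{10}}{64}$)
$2353 + h{\left(\left(-1\right) 2 + 0 \right)} = 2353 + \frac{7 i \sqrt{10}}{64}$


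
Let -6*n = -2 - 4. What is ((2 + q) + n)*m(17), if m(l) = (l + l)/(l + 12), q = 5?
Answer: 272/29 ≈ 9.3793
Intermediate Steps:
n = 1 (n = -(-2 - 4)/6 = -⅙*(-6) = 1)
m(l) = 2*l/(12 + l) (m(l) = (2*l)/(12 + l) = 2*l/(12 + l))
((2 + q) + n)*m(17) = ((2 + 5) + 1)*(2*17/(12 + 17)) = (7 + 1)*(2*17/29) = 8*(2*17*(1/29)) = 8*(34/29) = 272/29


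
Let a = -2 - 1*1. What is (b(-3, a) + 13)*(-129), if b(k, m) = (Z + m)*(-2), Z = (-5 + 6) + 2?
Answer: -1677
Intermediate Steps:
a = -3 (a = -2 - 1 = -3)
Z = 3 (Z = 1 + 2 = 3)
b(k, m) = -6 - 2*m (b(k, m) = (3 + m)*(-2) = -6 - 2*m)
(b(-3, a) + 13)*(-129) = ((-6 - 2*(-3)) + 13)*(-129) = ((-6 + 6) + 13)*(-129) = (0 + 13)*(-129) = 13*(-129) = -1677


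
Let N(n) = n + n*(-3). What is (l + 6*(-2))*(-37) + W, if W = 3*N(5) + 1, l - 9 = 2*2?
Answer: -66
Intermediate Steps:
l = 13 (l = 9 + 2*2 = 9 + 4 = 13)
N(n) = -2*n (N(n) = n - 3*n = -2*n)
W = -29 (W = 3*(-2*5) + 1 = 3*(-10) + 1 = -30 + 1 = -29)
(l + 6*(-2))*(-37) + W = (13 + 6*(-2))*(-37) - 29 = (13 - 12)*(-37) - 29 = 1*(-37) - 29 = -37 - 29 = -66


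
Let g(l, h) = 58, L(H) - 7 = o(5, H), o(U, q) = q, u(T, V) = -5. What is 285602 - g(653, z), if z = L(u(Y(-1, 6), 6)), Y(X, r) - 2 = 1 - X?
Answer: 285544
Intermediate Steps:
Y(X, r) = 3 - X (Y(X, r) = 2 + (1 - X) = 3 - X)
L(H) = 7 + H
z = 2 (z = 7 - 5 = 2)
285602 - g(653, z) = 285602 - 1*58 = 285602 - 58 = 285544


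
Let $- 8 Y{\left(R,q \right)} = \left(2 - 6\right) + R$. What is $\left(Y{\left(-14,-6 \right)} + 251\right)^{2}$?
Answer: $\frac{1026169}{16} \approx 64136.0$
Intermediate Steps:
$Y{\left(R,q \right)} = \frac{1}{2} - \frac{R}{8}$ ($Y{\left(R,q \right)} = - \frac{\left(2 - 6\right) + R}{8} = - \frac{-4 + R}{8} = \frac{1}{2} - \frac{R}{8}$)
$\left(Y{\left(-14,-6 \right)} + 251\right)^{2} = \left(\left(\frac{1}{2} - - \frac{7}{4}\right) + 251\right)^{2} = \left(\left(\frac{1}{2} + \frac{7}{4}\right) + 251\right)^{2} = \left(\frac{9}{4} + 251\right)^{2} = \left(\frac{1013}{4}\right)^{2} = \frac{1026169}{16}$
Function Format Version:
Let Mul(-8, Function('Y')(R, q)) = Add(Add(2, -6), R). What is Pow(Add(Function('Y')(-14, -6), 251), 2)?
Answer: Rational(1026169, 16) ≈ 64136.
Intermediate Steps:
Function('Y')(R, q) = Add(Rational(1, 2), Mul(Rational(-1, 8), R)) (Function('Y')(R, q) = Mul(Rational(-1, 8), Add(Add(2, -6), R)) = Mul(Rational(-1, 8), Add(-4, R)) = Add(Rational(1, 2), Mul(Rational(-1, 8), R)))
Pow(Add(Function('Y')(-14, -6), 251), 2) = Pow(Add(Add(Rational(1, 2), Mul(Rational(-1, 8), -14)), 251), 2) = Pow(Add(Add(Rational(1, 2), Rational(7, 4)), 251), 2) = Pow(Add(Rational(9, 4), 251), 2) = Pow(Rational(1013, 4), 2) = Rational(1026169, 16)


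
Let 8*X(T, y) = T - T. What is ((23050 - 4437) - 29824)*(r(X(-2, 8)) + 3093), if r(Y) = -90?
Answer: -33666633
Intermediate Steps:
X(T, y) = 0 (X(T, y) = (T - T)/8 = (⅛)*0 = 0)
((23050 - 4437) - 29824)*(r(X(-2, 8)) + 3093) = ((23050 - 4437) - 29824)*(-90 + 3093) = (18613 - 29824)*3003 = -11211*3003 = -33666633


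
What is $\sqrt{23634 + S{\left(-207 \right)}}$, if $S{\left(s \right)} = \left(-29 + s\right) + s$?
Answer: $\sqrt{23191} \approx 152.29$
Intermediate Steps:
$S{\left(s \right)} = -29 + 2 s$
$\sqrt{23634 + S{\left(-207 \right)}} = \sqrt{23634 + \left(-29 + 2 \left(-207\right)\right)} = \sqrt{23634 - 443} = \sqrt{23191}$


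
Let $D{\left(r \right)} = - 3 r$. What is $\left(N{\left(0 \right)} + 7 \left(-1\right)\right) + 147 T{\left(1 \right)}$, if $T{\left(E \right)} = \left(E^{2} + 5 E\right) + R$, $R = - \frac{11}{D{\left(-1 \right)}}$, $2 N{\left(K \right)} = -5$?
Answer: $\frac{667}{2} \approx 333.5$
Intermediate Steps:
$N{\left(K \right)} = - \frac{5}{2}$ ($N{\left(K \right)} = \frac{1}{2} \left(-5\right) = - \frac{5}{2}$)
$R = - \frac{11}{3}$ ($R = - \frac{11}{\left(-3\right) \left(-1\right)} = - \frac{11}{3} \approx -3.6667$)
$T{\left(E \right)} = - \frac{11}{3} + E^{2} + 5 E$ ($T{\left(E \right)} = \left(E^{2} + 5 E\right) - \frac{11}{3} = - \frac{11}{3} + E^{2} + 5 E$)
$\left(N{\left(0 \right)} + 7 \left(-1\right)\right) + 147 T{\left(1 \right)} = \left(- \frac{5}{2} + 7 \left(-1\right)\right) + 147 \left(- \frac{11}{3} + 1^{2} + 5 \cdot 1\right) = \left(- \frac{5}{2} - 7\right) + 147 \left(- \frac{11}{3} + 1 + 5\right) = - \frac{19}{2} + 147 \cdot \frac{7}{3} = - \frac{19}{2} + 343 = \frac{667}{2}$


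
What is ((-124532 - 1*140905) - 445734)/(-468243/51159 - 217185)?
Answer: 1347511007/411534654 ≈ 3.2744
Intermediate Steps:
((-124532 - 1*140905) - 445734)/(-468243/51159 - 217185) = ((-124532 - 140905) - 445734)/(-468243*1/51159 - 217185) = (-265437 - 445734)/(-156081/17053 - 217185) = -711171/(-3703811886/17053) = -711171*(-17053/3703811886) = 1347511007/411534654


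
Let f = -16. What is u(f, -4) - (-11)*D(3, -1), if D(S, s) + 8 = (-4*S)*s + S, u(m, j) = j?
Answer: 73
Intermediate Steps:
D(S, s) = -8 + S - 4*S*s (D(S, s) = -8 + ((-4*S)*s + S) = -8 + (-4*S*s + S) = -8 + (S - 4*S*s) = -8 + S - 4*S*s)
u(f, -4) - (-11)*D(3, -1) = -4 - (-11)*(-8 + 3 - 4*3*(-1)) = -4 - (-11)*(-8 + 3 + 12) = -4 - (-11)*7 = -4 - 1*(-77) = -4 + 77 = 73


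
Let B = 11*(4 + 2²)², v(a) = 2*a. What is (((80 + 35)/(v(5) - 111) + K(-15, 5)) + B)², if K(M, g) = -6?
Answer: 4953766689/10201 ≈ 4.8562e+5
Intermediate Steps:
B = 704 (B = 11*(4 + 4)² = 11*8² = 11*64 = 704)
(((80 + 35)/(v(5) - 111) + K(-15, 5)) + B)² = (((80 + 35)/(2*5 - 111) - 6) + 704)² = ((115/(10 - 111) - 6) + 704)² = ((115/(-101) - 6) + 704)² = ((115*(-1/101) - 6) + 704)² = ((-115/101 - 6) + 704)² = (-721/101 + 704)² = (70383/101)² = 4953766689/10201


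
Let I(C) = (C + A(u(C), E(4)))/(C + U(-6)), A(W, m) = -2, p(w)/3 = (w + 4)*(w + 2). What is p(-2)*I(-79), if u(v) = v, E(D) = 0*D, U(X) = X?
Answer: 0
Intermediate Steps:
E(D) = 0
p(w) = 3*(2 + w)*(4 + w) (p(w) = 3*((w + 4)*(w + 2)) = 3*((4 + w)*(2 + w)) = 3*((2 + w)*(4 + w)) = 3*(2 + w)*(4 + w))
I(C) = (-2 + C)/(-6 + C) (I(C) = (C - 2)/(C - 6) = (-2 + C)/(-6 + C))
p(-2)*I(-79) = (24 + 3*(-2)**2 + 18*(-2))*((-2 - 79)/(-6 - 79)) = (24 + 3*4 - 36)*(-81/(-85)) = (24 + 12 - 36)*(-1/85*(-81)) = 0*(81/85) = 0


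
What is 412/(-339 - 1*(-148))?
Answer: -412/191 ≈ -2.1571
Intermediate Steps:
412/(-339 - 1*(-148)) = 412/(-339 + 148) = 412/(-191) = 412*(-1/191) = -412/191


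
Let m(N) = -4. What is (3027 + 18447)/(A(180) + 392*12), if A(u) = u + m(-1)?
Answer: 10737/2440 ≈ 4.4004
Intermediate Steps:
A(u) = -4 + u (A(u) = u - 4 = -4 + u)
(3027 + 18447)/(A(180) + 392*12) = (3027 + 18447)/((-4 + 180) + 392*12) = 21474/(176 + 4704) = 21474/4880 = 21474*(1/4880) = 10737/2440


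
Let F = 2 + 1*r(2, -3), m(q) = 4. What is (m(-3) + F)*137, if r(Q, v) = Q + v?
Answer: 685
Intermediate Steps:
F = 1 (F = 2 + 1*(2 - 3) = 2 + 1*(-1) = 2 - 1 = 1)
(m(-3) + F)*137 = (4 + 1)*137 = 5*137 = 685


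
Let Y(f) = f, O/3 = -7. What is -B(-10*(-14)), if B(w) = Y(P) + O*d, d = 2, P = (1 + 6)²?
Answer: -7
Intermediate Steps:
O = -21 (O = 3*(-7) = -21)
P = 49 (P = 7² = 49)
B(w) = 7 (B(w) = 49 - 21*2 = 49 - 42 = 7)
-B(-10*(-14)) = -1*7 = -7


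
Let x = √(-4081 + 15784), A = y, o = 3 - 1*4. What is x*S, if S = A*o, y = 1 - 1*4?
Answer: 3*√11703 ≈ 324.54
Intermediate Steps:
y = -3 (y = 1 - 4 = -3)
o = -1 (o = 3 - 4 = -1)
A = -3
S = 3 (S = -3*(-1) = 3)
x = √11703 ≈ 108.18
x*S = √11703*3 = 3*√11703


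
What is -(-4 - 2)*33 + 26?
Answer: 224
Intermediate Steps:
-(-4 - 2)*33 + 26 = -1*(-6)*33 + 26 = 6*33 + 26 = 198 + 26 = 224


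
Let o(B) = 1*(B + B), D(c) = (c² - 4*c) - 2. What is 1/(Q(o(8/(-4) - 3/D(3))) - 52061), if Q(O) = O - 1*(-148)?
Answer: -5/259579 ≈ -1.9262e-5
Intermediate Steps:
D(c) = -2 + c² - 4*c
o(B) = 2*B (o(B) = 1*(2*B) = 2*B)
Q(O) = 148 + O (Q(O) = O + 148 = 148 + O)
1/(Q(o(8/(-4) - 3/D(3))) - 52061) = 1/((148 + 2*(8/(-4) - 3/(-2 + 3² - 4*3))) - 52061) = 1/((148 + 2*(8*(-¼) - 3/(-2 + 9 - 12))) - 52061) = 1/((148 + 2*(-2 - 3/(-5))) - 52061) = 1/((148 + 2*(-2 - 3*(-⅕))) - 52061) = 1/((148 + 2*(-2 + ⅗)) - 52061) = 1/((148 + 2*(-7/5)) - 52061) = 1/((148 - 14/5) - 52061) = 1/(726/5 - 52061) = 1/(-259579/5) = -5/259579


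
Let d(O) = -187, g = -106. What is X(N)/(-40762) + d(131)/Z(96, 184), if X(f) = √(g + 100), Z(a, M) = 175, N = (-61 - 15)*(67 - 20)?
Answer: -187/175 - I*√6/40762 ≈ -1.0686 - 6.0092e-5*I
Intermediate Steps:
N = -3572 (N = -76*47 = -3572)
X(f) = I*√6 (X(f) = √(-106 + 100) = √(-6) = I*√6)
X(N)/(-40762) + d(131)/Z(96, 184) = (I*√6)/(-40762) - 187/175 = (I*√6)*(-1/40762) - 187*1/175 = -I*√6/40762 - 187/175 = -187/175 - I*√6/40762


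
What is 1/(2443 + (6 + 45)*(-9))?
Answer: 1/1984 ≈ 0.00050403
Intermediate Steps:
1/(2443 + (6 + 45)*(-9)) = 1/(2443 + 51*(-9)) = 1/(2443 - 459) = 1/1984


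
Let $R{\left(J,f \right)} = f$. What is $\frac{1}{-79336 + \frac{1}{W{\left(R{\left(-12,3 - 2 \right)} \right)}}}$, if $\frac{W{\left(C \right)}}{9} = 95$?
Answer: $- \frac{855}{67832279} \approx -1.2605 \cdot 10^{-5}$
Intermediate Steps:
$W{\left(C \right)} = 855$ ($W{\left(C \right)} = 9 \cdot 95 = 855$)
$\frac{1}{-79336 + \frac{1}{W{\left(R{\left(-12,3 - 2 \right)} \right)}}} = \frac{1}{-79336 + \frac{1}{855}} = \frac{1}{- \frac{67832279}{855}} = - \frac{855}{67832279}$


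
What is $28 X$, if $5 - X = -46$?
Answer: $1428$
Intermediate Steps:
$X = 51$ ($X = 5 - -46 = 5 + 46 = 51$)
$28 X = 28 \cdot 51 = 1428$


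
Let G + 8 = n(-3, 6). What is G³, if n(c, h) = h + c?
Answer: -125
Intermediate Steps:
n(c, h) = c + h
G = -5 (G = -8 + (-3 + 6) = -8 + 3 = -5)
G³ = (-5)³ = -125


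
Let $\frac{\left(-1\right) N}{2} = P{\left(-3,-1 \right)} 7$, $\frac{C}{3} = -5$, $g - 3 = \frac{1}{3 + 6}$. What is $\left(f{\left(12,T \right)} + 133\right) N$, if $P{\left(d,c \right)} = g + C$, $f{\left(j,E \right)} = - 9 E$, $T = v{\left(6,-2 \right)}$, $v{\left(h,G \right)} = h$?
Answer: $\frac{118342}{9} \approx 13149.0$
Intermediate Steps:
$T = 6$
$g = \frac{28}{9}$ ($g = 3 + \frac{1}{3 + 6} = 3 + \frac{1}{9} = \frac{28}{9} \approx 3.1111$)
$C = -15$ ($C = 3 \left(-5\right) = -15$)
$P{\left(d,c \right)} = - \frac{107}{9}$ ($P{\left(d,c \right)} = \frac{28}{9} - 15 = - \frac{107}{9}$)
$N = \frac{1498}{9}$ ($N = - 2 \left(\left(- \frac{107}{9}\right) 7\right) = \left(-2\right) \left(- \frac{749}{9}\right) = \frac{1498}{9} \approx 166.44$)
$\left(f{\left(12,T \right)} + 133\right) N = \left(\left(-9\right) 6 + 133\right) \frac{1498}{9} = \left(-54 + 133\right) \frac{1498}{9} = 79 \cdot \frac{1498}{9} = \frac{118342}{9}$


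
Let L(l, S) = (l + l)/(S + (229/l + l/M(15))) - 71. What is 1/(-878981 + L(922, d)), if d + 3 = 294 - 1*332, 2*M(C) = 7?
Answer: -1437157/1263323833988 ≈ -1.1376e-6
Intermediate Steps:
M(C) = 7/2 (M(C) = (½)*7 = 7/2)
d = -41 (d = -3 + (294 - 1*332) = -3 + (294 - 332) = -3 - 38 = -41)
L(l, S) = -71 + 2*l/(S + 229/l + 2*l/7) (L(l, S) = (l + l)/(S + (229/l + l/(7/2))) - 71 = (2*l)/(S + (229/l + l*(2/7))) - 71 = (2*l)/(S + (229/l + 2*l/7)) - 71 = (2*l)/(S + 229/l + 2*l/7) - 71 = 2*l/(S + 229/l + 2*l/7) - 71 = -71 + 2*l/(S + 229/l + 2*l/7))
1/(-878981 + L(922, d)) = 1/(-878981 + (-113813 - 128*922² - 497*(-41)*922)/(1603 + 2*922² + 7*(-41)*922)) = 1/(-878981 + (-113813 - 128*850084 + 18787594)/(1603 + 2*850084 - 264614)) = 1/(-878981 + (-113813 - 108810752 + 18787594)/(1603 + 1700168 - 264614)) = 1/(-878981 - 90136971/1437157) = 1/(-1263323833988/1437157) = -1437157/1263323833988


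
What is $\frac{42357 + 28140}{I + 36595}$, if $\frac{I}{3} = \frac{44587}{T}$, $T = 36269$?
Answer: $\frac{2556855693}{1327397816} \approx 1.9262$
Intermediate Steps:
$I = \frac{133761}{36269}$ ($I = 3 \cdot \frac{44587}{36269} = \frac{133761}{36269} \approx 3.688$)
$\frac{42357 + 28140}{I + 36595} = \frac{42357 + 28140}{\frac{133761}{36269} + 36595} = \frac{70497}{\frac{1327397816}{36269}} = 70497 \cdot \frac{36269}{1327397816} = \frac{2556855693}{1327397816}$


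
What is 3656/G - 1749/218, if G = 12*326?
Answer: -755635/106602 ≈ -7.0884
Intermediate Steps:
G = 3912
3656/G - 1749/218 = 3656/3912 - 1749/218 = 3656*(1/3912) - 1749*1/218 = 457/489 - 1749/218 = -755635/106602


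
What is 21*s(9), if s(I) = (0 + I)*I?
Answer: 1701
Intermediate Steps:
s(I) = I**2 (s(I) = I*I = I**2)
21*s(9) = 21*9**2 = 21*81 = 1701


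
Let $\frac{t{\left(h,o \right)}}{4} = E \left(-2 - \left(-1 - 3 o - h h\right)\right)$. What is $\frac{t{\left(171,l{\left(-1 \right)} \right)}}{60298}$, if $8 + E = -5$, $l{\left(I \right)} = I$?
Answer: $- \frac{760162}{30149} \approx -25.214$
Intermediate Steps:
$E = -13$ ($E = -8 - 5 = -13$)
$t{\left(h,o \right)} = 52 - 156 o - 52 h^{2}$ ($t{\left(h,o \right)} = 4 \left(- 13 \left(-2 - \left(-1 - 3 o - h h\right)\right)\right) = 4 \left(- 13 \left(-2 - \left(-1 - h^{2} - 3 o\right)\right)\right) = 4 \left(- 13 \left(-2 + \left(1 + h^{2} + 3 o\right)\right)\right) = 4 \left(- 13 \left(-1 + h^{2} + 3 o\right)\right) = 4 \left(13 - 39 o - 13 h^{2}\right) = 52 - 156 o - 52 h^{2}$)
$\frac{t{\left(171,l{\left(-1 \right)} \right)}}{60298} = \frac{52 - -156 - 52 \cdot 171^{2}}{60298} = \left(52 + 156 - 1520532\right) \frac{1}{60298} = \left(-1520324\right) \frac{1}{60298} = - \frac{760162}{30149}$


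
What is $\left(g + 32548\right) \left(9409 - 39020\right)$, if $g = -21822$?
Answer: $-317607586$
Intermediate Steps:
$\left(g + 32548\right) \left(9409 - 39020\right) = \left(-21822 + 32548\right) \left(9409 - 39020\right) = 10726 \left(-29611\right) = -317607586$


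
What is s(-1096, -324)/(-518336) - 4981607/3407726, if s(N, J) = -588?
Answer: -46073973269/31541911856 ≈ -1.4607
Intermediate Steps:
s(-1096, -324)/(-518336) - 4981607/3407726 = -588/(-518336) - 4981607/3407726 = -588*(-1/518336) - 4981607*1/3407726 = 21/18512 - 4981607/3407726 = -46073973269/31541911856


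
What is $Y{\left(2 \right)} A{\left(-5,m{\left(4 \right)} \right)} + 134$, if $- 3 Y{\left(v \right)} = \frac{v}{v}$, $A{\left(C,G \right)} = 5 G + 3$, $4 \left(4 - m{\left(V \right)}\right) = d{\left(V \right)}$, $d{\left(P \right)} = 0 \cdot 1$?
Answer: $\frac{379}{3} \approx 126.33$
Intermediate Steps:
$d{\left(P \right)} = 0$
$m{\left(V \right)} = 4$ ($m{\left(V \right)} = 4 - 0 = 4 + 0 = 4$)
$A{\left(C,G \right)} = 3 + 5 G$
$Y{\left(v \right)} = - \frac{1}{3}$ ($Y{\left(v \right)} = - \frac{v \frac{1}{v}}{3} = \left(- \frac{1}{3}\right) 1 = - \frac{1}{3}$)
$Y{\left(2 \right)} A{\left(-5,m{\left(4 \right)} \right)} + 134 = - \frac{3 + 5 \cdot 4}{3} + 134 = - \frac{3 + 20}{3} + 134 = \left(- \frac{1}{3}\right) 23 + 134 = - \frac{23}{3} + 134 = \frac{379}{3}$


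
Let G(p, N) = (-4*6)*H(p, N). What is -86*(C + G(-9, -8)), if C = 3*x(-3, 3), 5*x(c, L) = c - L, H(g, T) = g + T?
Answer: -173892/5 ≈ -34778.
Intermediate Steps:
H(g, T) = T + g
x(c, L) = -L/5 + c/5 (x(c, L) = (c - L)/5 = -L/5 + c/5)
G(p, N) = -24*N - 24*p (G(p, N) = (-4*6)*(N + p) = -24*(N + p) = -24*N - 24*p)
C = -18/5 (C = 3*(-1/5*3 + (1/5)*(-3)) = 3*(-3/5 - 3/5) = 3*(-6/5) = -18/5 ≈ -3.6000)
-86*(C + G(-9, -8)) = -86*(-18/5 + (-24*(-8) - 24*(-9))) = -86*(-18/5 + (192 + 216)) = -86*(-18/5 + 408) = -86*2022/5 = -173892/5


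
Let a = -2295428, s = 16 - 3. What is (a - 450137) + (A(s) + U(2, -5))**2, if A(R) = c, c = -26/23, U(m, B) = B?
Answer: -1452384004/529 ≈ -2.7455e+6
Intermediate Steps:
s = 13
c = -26/23 (c = -26*1/23 = -26/23 ≈ -1.1304)
A(R) = -26/23
(a - 450137) + (A(s) + U(2, -5))**2 = (-2295428 - 450137) + (-26/23 - 5)**2 = -2745565 + (-141/23)**2 = -2745565 + 19881/529 = -1452384004/529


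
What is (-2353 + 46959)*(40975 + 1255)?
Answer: 1883711380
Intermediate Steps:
(-2353 + 46959)*(40975 + 1255) = 44606*42230 = 1883711380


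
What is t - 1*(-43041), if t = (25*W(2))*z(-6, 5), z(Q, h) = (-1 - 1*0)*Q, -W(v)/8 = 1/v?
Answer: 42441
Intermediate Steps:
W(v) = -8/v
z(Q, h) = -Q (z(Q, h) = (-1 + 0)*Q = -Q)
t = -600 (t = (25*(-8/2))*(-1*(-6)) = (25*(-8*1/2))*6 = (25*(-4))*6 = -100*6 = -600)
t - 1*(-43041) = -600 - 1*(-43041) = -600 + 43041 = 42441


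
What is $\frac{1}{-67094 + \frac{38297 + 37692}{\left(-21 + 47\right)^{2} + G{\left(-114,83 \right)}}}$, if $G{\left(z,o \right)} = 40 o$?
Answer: $- \frac{3996}{268031635} \approx -1.4909 \cdot 10^{-5}$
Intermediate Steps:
$\frac{1}{-67094 + \frac{38297 + 37692}{\left(-21 + 47\right)^{2} + G{\left(-114,83 \right)}}} = \frac{1}{-67094 + \frac{38297 + 37692}{\left(-21 + 47\right)^{2} + 40 \cdot 83}} = \frac{1}{-67094 + \frac{75989}{26^{2} + 3320}} = \frac{1}{-67094 + \frac{75989}{676 + 3320}} = \frac{1}{-67094 + \frac{75989}{3996}} = \frac{1}{- \frac{268031635}{3996}} = - \frac{3996}{268031635}$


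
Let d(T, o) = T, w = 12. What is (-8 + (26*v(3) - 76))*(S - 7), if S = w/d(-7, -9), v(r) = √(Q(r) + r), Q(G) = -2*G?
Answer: 732 - 1586*I*√3/7 ≈ 732.0 - 392.43*I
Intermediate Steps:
v(r) = √(-r) (v(r) = √(-2*r + r) = √(-r))
S = -12/7 (S = 12/(-7) = 12*(-⅐) = -12/7 ≈ -1.7143)
(-8 + (26*v(3) - 76))*(S - 7) = (-8 + (26*√(-1*3) - 76))*(-12/7 - 7) = (-8 + (26*√(-3) - 76))*(-61/7) = (-8 + (26*(I*√3) - 76))*(-61/7) = (-8 + (26*I*√3 - 76))*(-61/7) = (-8 + (-76 + 26*I*√3))*(-61/7) = (-84 + 26*I*√3)*(-61/7) = 732 - 1586*I*√3/7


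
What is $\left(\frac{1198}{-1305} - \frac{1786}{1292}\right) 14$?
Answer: $- \frac{714469}{22185} \approx -32.205$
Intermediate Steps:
$\left(\frac{1198}{-1305} - \frac{1786}{1292}\right) 14 = \left(1198 \left(- \frac{1}{1305}\right) - \frac{47}{34}\right) 14 = \left(- \frac{1198}{1305} - \frac{47}{34}\right) 14 = \left(- \frac{102067}{44370}\right) 14 = - \frac{714469}{22185}$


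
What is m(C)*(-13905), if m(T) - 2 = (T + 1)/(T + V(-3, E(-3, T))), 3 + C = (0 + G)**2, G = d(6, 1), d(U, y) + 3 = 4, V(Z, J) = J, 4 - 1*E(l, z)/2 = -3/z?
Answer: -23175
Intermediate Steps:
E(l, z) = 8 + 6/z (E(l, z) = 8 - (-6)/z = 8 + 6/z)
d(U, y) = 1 (d(U, y) = -3 + 4 = 1)
G = 1
C = -2 (C = -3 + (0 + 1)**2 = -3 + 1**2 = -3 + 1 = -2)
m(T) = 2 + (1 + T)/(8 + T + 6/T) (m(T) = 2 + (T + 1)/(T + (8 + 6/T)) = 2 + (1 + T)/(8 + T + 6/T))
m(C)*(-13905) = ((12 + 3*(-2)**2 + 17*(-2))/(6 + (-2)**2 + 8*(-2)))*(-13905) = ((12 + 3*4 - 34)/(6 + 4 - 16))*(-13905) = ((12 + 12 - 34)/(-6))*(-13905) = -1/6*(-10)*(-13905) = (5/3)*(-13905) = -23175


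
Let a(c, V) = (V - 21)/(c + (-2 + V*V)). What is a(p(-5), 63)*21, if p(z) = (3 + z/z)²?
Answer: 126/569 ≈ 0.22144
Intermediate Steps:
p(z) = 16 (p(z) = (3 + 1)² = 4² = 16)
a(c, V) = (-21 + V)/(-2 + c + V²) (a(c, V) = (-21 + V)/(c + (-2 + V²)) = (-21 + V)/(-2 + c + V²))
a(p(-5), 63)*21 = ((-21 + 63)/(-2 + 16 + 63²))*21 = (42/(-2 + 16 + 3969))*21 = (42/3983)*21 = ((1/3983)*42)*21 = (6/569)*21 = 126/569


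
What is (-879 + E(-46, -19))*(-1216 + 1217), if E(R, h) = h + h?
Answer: -917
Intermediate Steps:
E(R, h) = 2*h
(-879 + E(-46, -19))*(-1216 + 1217) = (-879 + 2*(-19))*(-1216 + 1217) = (-879 - 38)*1 = -917*1 = -917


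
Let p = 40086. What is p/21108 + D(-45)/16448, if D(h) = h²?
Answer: 58506519/28932032 ≈ 2.0222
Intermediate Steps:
p/21108 + D(-45)/16448 = 40086/21108 + (-45)²/16448 = 40086*(1/21108) + 2025*(1/16448) = 6681/3518 + 2025/16448 = 58506519/28932032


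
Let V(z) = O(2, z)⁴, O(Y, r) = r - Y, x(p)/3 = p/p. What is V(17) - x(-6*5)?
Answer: 50622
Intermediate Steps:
x(p) = 3 (x(p) = 3*(p/p) = 3*1 = 3)
V(z) = (-2 + z)⁴ (V(z) = (z - 1*2)⁴ = (z - 2)⁴ = (-2 + z)⁴)
V(17) - x(-6*5) = (-2 + 17)⁴ - 1*3 = 15⁴ - 3 = 50625 - 3 = 50622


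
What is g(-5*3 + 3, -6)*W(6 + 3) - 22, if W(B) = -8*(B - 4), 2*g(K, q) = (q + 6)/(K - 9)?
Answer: -22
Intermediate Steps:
g(K, q) = (6 + q)/(2*(-9 + K)) (g(K, q) = ((q + 6)/(K - 9))/2 = ((6 + q)/(-9 + K))/2 = (6 + q)/(2*(-9 + K)))
W(B) = 32 - 8*B (W(B) = -8*(-4 + B) = 32 - 8*B)
g(-5*3 + 3, -6)*W(6 + 3) - 22 = ((6 - 6)/(2*(-9 + (-5*3 + 3))))*(32 - 8*(6 + 3)) - 22 = ((1/2)*0/(-9 + (-15 + 3)))*(32 - 8*9) - 22 = ((1/2)*0/(-9 - 12))*(32 - 72) - 22 = ((1/2)*0/(-21))*(-40) - 22 = ((1/2)*(-1/21)*0)*(-40) - 22 = 0*(-40) - 22 = 0 - 22 = -22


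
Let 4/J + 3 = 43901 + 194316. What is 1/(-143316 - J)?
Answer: -119107/17069938814 ≈ -6.9776e-6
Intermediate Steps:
J = 2/119107 (J = 4/(-3 + (43901 + 194316)) = 4/(-3 + 238217) = 4/238214 = 4*(1/238214) = 2/119107 ≈ 1.6792e-5)
1/(-143316 - J) = 1/(-143316 - 1*2/119107) = 1/(-143316 - 2/119107) = 1/(-17069938814/119107) = -119107/17069938814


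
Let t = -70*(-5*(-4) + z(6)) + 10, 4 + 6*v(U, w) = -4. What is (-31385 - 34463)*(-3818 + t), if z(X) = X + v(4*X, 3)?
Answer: 1093340192/3 ≈ 3.6445e+8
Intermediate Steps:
v(U, w) = -4/3 (v(U, w) = -⅔ + (⅙)*(-4) = -⅔ - ⅔ = -4/3)
z(X) = -4/3 + X (z(X) = X - 4/3 = -4/3 + X)
t = -5150/3 (t = -70*(-5*(-4) + (-4/3 + 6)) + 10 = -70*(20 + 14/3) + 10 = -70*74/3 + 10 = -5180/3 + 10 = -5150/3 ≈ -1716.7)
(-31385 - 34463)*(-3818 + t) = (-31385 - 34463)*(-3818 - 5150/3) = -65848*(-16604/3) = 1093340192/3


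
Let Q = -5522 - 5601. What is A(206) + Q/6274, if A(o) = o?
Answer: 1281321/6274 ≈ 204.23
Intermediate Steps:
Q = -11123
A(206) + Q/6274 = 206 - 11123/6274 = 1281321/6274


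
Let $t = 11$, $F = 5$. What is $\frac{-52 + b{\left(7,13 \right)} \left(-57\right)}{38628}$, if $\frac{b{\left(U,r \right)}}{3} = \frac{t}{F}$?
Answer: $- \frac{2141}{193140} \approx -0.011085$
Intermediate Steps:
$b{\left(U,r \right)} = \frac{33}{5}$ ($b{\left(U,r \right)} = 3 \cdot \frac{11}{5} = \frac{33}{5}$)
$\frac{-52 + b{\left(7,13 \right)} \left(-57\right)}{38628} = \frac{-52 + \frac{33}{5} \left(-57\right)}{38628} = \left(-52 - \frac{1881}{5}\right) \frac{1}{38628} = \left(- \frac{2141}{5}\right) \frac{1}{38628} = - \frac{2141}{193140}$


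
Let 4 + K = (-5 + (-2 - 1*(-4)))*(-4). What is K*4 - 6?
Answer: 26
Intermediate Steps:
K = 8 (K = -4 + (-5 + (-2 - 1*(-4)))*(-4) = -4 + (-5 + (-2 + 4))*(-4) = -4 + (-5 + 2)*(-4) = -4 - 3*(-4) = -4 + 12 = 8)
K*4 - 6 = 8*4 - 6 = 32 - 6 = 26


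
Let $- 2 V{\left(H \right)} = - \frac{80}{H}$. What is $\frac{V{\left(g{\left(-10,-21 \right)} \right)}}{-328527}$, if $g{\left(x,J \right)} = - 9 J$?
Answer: $- \frac{40}{62091603} \approx -6.4421 \cdot 10^{-7}$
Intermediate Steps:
$V{\left(H \right)} = \frac{40}{H}$ ($V{\left(H \right)} = - \frac{\left(-80\right) \frac{1}{H}}{2} = \frac{40}{H}$)
$\frac{V{\left(g{\left(-10,-21 \right)} \right)}}{-328527} = \frac{40 \frac{1}{\left(-9\right) \left(-21\right)}}{-328527} = \frac{40}{189} \left(- \frac{1}{328527}\right) = - \frac{40}{62091603}$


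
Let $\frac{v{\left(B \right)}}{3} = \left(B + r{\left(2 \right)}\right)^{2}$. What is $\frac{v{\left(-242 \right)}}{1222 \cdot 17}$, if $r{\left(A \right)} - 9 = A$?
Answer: $\frac{160083}{20774} \approx 7.7059$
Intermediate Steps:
$r{\left(A \right)} = 9 + A$
$v{\left(B \right)} = 3 \left(11 + B\right)^{2}$ ($v{\left(B \right)} = 3 \left(B + \left(9 + 2\right)\right)^{2} = 3 \left(B + 11\right)^{2} = 3 \left(11 + B\right)^{2}$)
$\frac{v{\left(-242 \right)}}{1222 \cdot 17} = \frac{3 \left(11 - 242\right)^{2}}{1222 \cdot 17} = \frac{3 \left(-231\right)^{2}}{20774} = 3 \cdot 53361 \cdot \frac{1}{20774} = 160083 \cdot \frac{1}{20774} = \frac{160083}{20774}$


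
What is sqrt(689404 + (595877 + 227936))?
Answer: sqrt(1513217) ≈ 1230.1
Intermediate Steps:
sqrt(689404 + (595877 + 227936)) = sqrt(689404 + 823813) = sqrt(1513217)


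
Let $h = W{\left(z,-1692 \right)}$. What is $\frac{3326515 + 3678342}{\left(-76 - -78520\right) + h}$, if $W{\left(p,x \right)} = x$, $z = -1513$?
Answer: $\frac{7004857}{76752} \approx 91.266$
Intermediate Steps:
$h = -1692$
$\frac{3326515 + 3678342}{\left(-76 - -78520\right) + h} = \frac{3326515 + 3678342}{\left(-76 - -78520\right) - 1692} = \frac{7004857}{\left(-76 + 78520\right) - 1692} = \frac{7004857}{78444 - 1692} = \frac{7004857}{76752}$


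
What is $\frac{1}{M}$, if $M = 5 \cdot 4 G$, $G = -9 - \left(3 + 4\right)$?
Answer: $- \frac{1}{320} \approx -0.003125$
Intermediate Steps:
$G = -16$ ($G = -9 - 7 = -16$)
$M = -320$ ($M = 5 \cdot 4 \left(-16\right) = 20 \left(-16\right) = -320$)
$\frac{1}{M} = \frac{1}{-320} = - \frac{1}{320}$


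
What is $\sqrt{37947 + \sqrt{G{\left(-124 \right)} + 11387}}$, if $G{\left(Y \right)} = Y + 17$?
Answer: $\sqrt{37947 + 4 \sqrt{705}} \approx 195.07$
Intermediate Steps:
$G{\left(Y \right)} = 17 + Y$
$\sqrt{37947 + \sqrt{G{\left(-124 \right)} + 11387}} = \sqrt{37947 + \sqrt{\left(17 - 124\right) + 11387}} = \sqrt{37947 + \sqrt{-107 + 11387}} = \sqrt{37947 + \sqrt{11280}} = \sqrt{37947 + 4 \sqrt{705}}$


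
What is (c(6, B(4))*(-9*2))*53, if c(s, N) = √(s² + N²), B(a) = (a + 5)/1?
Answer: -2862*√13 ≈ -10319.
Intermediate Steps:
B(a) = 5 + a (B(a) = (5 + a)*1 = 5 + a)
c(s, N) = √(N² + s²)
(c(6, B(4))*(-9*2))*53 = (√((5 + 4)² + 6²)*(-9*2))*53 = (√(9² + 36)*(-18))*53 = (√(81 + 36)*(-18))*53 = (√117*(-18))*53 = ((3*√13)*(-18))*53 = -54*√13*53 = -2862*√13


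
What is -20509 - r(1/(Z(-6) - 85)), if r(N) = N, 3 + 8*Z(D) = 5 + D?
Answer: -3507037/171 ≈ -20509.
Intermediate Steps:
Z(D) = ¼ + D/8 (Z(D) = -3/8 + (5 + D)/8 = -3/8 + (5/8 + D/8) = ¼ + D/8)
-20509 - r(1/(Z(-6) - 85)) = -20509 - 1/((¼ + (⅛)*(-6)) - 85) = -20509 - 1/((¼ - ¾) - 85) = -20509 - 1/(-½ - 85) = -20509 - 1/(-171/2) = -20509 - 1*(-2/171) = -20509 + 2/171 = -3507037/171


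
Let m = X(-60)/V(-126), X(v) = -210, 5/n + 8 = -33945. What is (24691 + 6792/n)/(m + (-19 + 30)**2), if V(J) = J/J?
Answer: 230485321/445 ≈ 5.1794e+5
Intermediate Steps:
n = -5/33953 (n = 5/(-8 - 33945) = 5/(-33953) = 5*(-1/33953) = -5/33953 ≈ -0.00014726)
V(J) = 1
m = -210 (m = -210/1 = -210*1 = -210)
(24691 + 6792/n)/(m + (-19 + 30)**2) = (24691 + 6792/(-5/33953))/(-210 + (-19 + 30)**2) = (24691 + 6792*(-33953/5))/(-210 + 11**2) = (24691 - 230608776/5)/(-210 + 121) = -230485321/5/(-89) = -230485321/5*(-1/89) = 230485321/445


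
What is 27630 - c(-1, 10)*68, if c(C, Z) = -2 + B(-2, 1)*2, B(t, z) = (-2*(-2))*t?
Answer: 28854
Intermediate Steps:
B(t, z) = 4*t
c(C, Z) = -18 (c(C, Z) = -2 + (4*(-2))*2 = -2 - 8*2 = -2 - 16 = -18)
27630 - c(-1, 10)*68 = 27630 - (-18)*68 = 27630 - 1*(-1224) = 27630 + 1224 = 28854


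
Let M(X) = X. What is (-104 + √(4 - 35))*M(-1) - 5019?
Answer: -4915 - I*√31 ≈ -4915.0 - 5.5678*I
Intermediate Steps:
(-104 + √(4 - 35))*M(-1) - 5019 = (-104 + √(4 - 35))*(-1) - 5019 = (-104 + √(-31))*(-1) - 5019 = (-104 + I*√31)*(-1) - 5019 = (104 - I*√31) - 5019 = -4915 - I*√31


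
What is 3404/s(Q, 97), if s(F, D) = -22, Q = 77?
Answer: -1702/11 ≈ -154.73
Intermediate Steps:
3404/s(Q, 97) = 3404/(-22) = 3404*(-1/22) = -1702/11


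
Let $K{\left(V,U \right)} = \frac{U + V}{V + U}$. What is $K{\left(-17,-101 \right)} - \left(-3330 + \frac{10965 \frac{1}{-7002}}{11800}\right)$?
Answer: $\frac{18347948171}{5508240} \approx 3331.0$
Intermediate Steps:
$K{\left(V,U \right)} = 1$ ($K{\left(V,U \right)} = \frac{U + V}{U + V} = 1$)
$K{\left(-17,-101 \right)} - \left(-3330 + \frac{10965 \frac{1}{-7002}}{11800}\right) = 1 - \left(-3330 + \frac{10965 \frac{1}{-7002}}{11800}\right) = 1 - \left(-3330 + 10965 \left(- \frac{1}{7002}\right) \frac{1}{11800}\right) = 1 - \left(-3330 - \frac{731}{5508240}\right) = 1 - - \frac{18342439931}{5508240} = 1 + \frac{18342439931}{5508240} = \frac{18347948171}{5508240}$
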